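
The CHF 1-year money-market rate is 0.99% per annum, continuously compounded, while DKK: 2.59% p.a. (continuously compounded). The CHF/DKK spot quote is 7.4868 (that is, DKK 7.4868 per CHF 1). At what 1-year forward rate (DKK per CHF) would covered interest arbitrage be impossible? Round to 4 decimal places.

T = 1 year.
DKK accumulates by e^(0.0259×1) = 1.0262383.
Growth of 1 CHF over T: e^(0.0099×1) = 1.0099492.
So F = 7.4868 × 1.0262383 / 1.0099492 = 7.607552 (DKK/CHF).

7.6076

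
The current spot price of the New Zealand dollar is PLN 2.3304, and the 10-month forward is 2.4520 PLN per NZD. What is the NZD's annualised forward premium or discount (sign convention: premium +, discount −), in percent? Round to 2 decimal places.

+6.26%

T = 10/12 years.
NZD trades forward at +5.21799% vs spot over the period.
Annualise by dividing by T: 0.0521799 / (10/12) = 0.062616 → 6.26%.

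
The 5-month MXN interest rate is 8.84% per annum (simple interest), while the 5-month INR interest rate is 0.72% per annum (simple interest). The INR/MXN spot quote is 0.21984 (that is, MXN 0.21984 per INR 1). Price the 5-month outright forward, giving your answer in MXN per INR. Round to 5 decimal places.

T = 5/12 years.
Growth of 1 MXN over T: 1 + 0.0884×5/12 = 1.0368333.
INR growth factor: 1 + 0.0072×5/12 = 1.003000.
Forward (MXN per INR) = 0.21984 × 1.0368333 / 1.003000 = 0.2272557.

0.22726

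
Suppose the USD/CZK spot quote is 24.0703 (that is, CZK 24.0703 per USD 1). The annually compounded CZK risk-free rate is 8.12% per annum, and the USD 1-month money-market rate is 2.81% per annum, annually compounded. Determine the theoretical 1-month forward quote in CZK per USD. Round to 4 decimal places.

24.1715

T = 1/12 years.
CZK growth factor: (1 + 0.0812)^(1/12) = 1.00652717.
USD accumulates by (1 + 0.0281)^(1/12) = 1.00231204.
So F = 24.0703 × 1.00652717 / 1.00231204 = 24.171525 (CZK/USD).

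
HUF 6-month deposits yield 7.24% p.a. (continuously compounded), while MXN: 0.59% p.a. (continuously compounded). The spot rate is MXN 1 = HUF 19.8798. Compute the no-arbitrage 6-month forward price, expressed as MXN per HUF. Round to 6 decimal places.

0.048657

T = 6/12 years.
HUF growth factor: e^(0.0724×6/12) = 1.0368632.
Growth of 1 MXN over T: e^(0.0059×6/12) = 1.0029544.
Forward (HUF per MXN) = 19.8798 × 1.0368632 / 1.0029544 = 20.55191.
Invert for MXN per HUF: 1 / 20.55191 = 0.048657.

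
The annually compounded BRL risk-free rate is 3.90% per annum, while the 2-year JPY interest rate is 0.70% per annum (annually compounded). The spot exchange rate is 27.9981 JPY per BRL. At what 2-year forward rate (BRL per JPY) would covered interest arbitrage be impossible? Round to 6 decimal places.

T = 2 years.
JPY growth factor: (1 + 0.0070)^2 = 1.014049.
Growth of 1 BRL over T: (1 + 0.0390)^2 = 1.079521.
So F = 27.9981 × 1.014049 / 1.079521 = 26.30004 (JPY/BRL).
Invert for BRL per JPY: 1 / 26.30004 = 0.038023.

0.038023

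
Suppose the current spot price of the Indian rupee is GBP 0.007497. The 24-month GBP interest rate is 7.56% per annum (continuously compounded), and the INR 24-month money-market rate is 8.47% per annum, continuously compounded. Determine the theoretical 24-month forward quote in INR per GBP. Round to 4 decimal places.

135.8366

T = 2 years.
Growth of 1 GBP over T: e^(0.0756×2) = 1.163229281.
INR accumulates by e^(0.0847×2) = 1.184593882.
Forward (GBP per INR) = 0.007497 × 1.163229281 / 1.184593882 = 0.00736178875.
Quoted the other way: 1/0.00736178875 = 135.8366 INR per GBP.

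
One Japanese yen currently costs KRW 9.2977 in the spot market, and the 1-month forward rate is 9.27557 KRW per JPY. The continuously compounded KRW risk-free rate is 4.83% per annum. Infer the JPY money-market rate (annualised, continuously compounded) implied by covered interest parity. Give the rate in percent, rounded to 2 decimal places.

T = 1/12 years.
F/S = 9.27557/9.2977 = 0.9976198 = (growth of KRW) / (growth of JPY).
KRW growth factor: e^(0.0483×1/12) = 1.0040331.
So the JPY growth factor = 1.0064286.
r = ln(1.0064286)/(1/12) = 0.076896 → 7.69%.

7.69%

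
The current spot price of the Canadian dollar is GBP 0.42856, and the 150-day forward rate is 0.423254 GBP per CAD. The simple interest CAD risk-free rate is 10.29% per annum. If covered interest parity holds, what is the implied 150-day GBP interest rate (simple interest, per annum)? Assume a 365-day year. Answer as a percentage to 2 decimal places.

T = 150/365 years.
By CIP, F/S equals the GBP-to-CAD growth ratio: 0.423254/0.42856 = 0.9876190.
The CAD side grows by 1 + 0.1029×150/365 = 1.0422877.
Hence g_GBP = 1.0293831.
(1.0293831 − 1)/T = 0.071499, i.e. 7.15%.

7.15%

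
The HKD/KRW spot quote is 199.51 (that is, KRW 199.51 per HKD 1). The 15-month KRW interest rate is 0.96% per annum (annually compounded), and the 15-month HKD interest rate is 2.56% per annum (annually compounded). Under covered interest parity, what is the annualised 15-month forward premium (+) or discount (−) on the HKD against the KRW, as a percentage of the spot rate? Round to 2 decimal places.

T = 15/12 years.
F = S · g_KRW/g_HKD = 199.51 × 1.0120144/1.0321018 = 195.62701.
Annualised premium = (F − S)/S × (1/T) = (195.62701 − 199.51)/199.51 ÷ (15/12) = -1.56%.

-1.56%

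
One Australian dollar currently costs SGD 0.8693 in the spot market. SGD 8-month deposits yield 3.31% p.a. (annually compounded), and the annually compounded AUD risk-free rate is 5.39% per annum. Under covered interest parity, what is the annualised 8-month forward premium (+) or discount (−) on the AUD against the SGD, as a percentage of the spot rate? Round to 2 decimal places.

T = 8/12 years.
No-arbitrage forward: 0.8693 × 1.0219467 / 1.035618 = 0.8578243 SGD/AUD.
Annualised premium = (F − S)/S × (1/T) = (0.8578243 − 0.8693)/0.8693 ÷ (8/12) = -1.98%.

-1.98%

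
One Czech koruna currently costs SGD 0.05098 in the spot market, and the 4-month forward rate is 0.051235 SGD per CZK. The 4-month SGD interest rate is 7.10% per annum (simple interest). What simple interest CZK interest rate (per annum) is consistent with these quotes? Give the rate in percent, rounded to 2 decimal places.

5.57%

T = 4/12 years.
CIP gives F = S · g_SGD/g_CZK, so g_SGD/g_CZK = 0.051235/0.05098 = 1.0050020.
The SGD side grows by 1 + 0.0710×4/12 = 1.0236667.
So the CZK growth factor = 1.0185718.
(1.0185718 − 1)/T = 0.055715, i.e. 5.57%.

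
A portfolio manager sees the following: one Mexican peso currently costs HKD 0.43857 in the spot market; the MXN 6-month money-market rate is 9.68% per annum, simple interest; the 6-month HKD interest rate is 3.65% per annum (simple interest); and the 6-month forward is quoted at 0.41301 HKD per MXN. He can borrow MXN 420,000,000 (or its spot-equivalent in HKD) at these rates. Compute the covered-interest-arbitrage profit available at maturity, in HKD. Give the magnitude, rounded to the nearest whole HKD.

HKD 5,701,172

T = 6/12 years.
Keep in MXN, deliver into the forward: 420,000,000·1.048400·0.41301 = HKD 181,859,867.28.
Swap to HKD now, deposit: 420,000,000·0.43857·1.018250 = HKD 187,561,039.05.
The quoted forward undervalues MXN, so borrow MXN, convert to HKD at spot, deposit the HKD at 3.65%, and buy MXN forward at 0.41301 to cover the loan.
The gap between the two covered legs is HKD 5,701,172.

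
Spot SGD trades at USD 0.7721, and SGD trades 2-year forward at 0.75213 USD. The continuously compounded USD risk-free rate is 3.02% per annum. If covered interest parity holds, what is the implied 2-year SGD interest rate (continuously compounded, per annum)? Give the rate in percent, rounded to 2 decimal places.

4.33%

T = 2 years.
F/S = 0.75213/0.7721 = 0.9741355 = (growth of USD) / (growth of SGD).
USD growth factor: e^(0.0302×2) = 1.0622614.
That pins the SGD growth at 1.0904658.
r = ln(1.0904658)/2 = 0.043302 → 4.33%.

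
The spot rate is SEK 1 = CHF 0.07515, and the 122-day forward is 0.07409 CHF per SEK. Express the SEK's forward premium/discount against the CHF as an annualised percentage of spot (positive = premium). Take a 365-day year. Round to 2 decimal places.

-4.22%

T = 122/365 years.
SEK trades forward at -1.41051% vs spot over the period.
Annualise by dividing by T: -0.0141051 / (122/365) = -0.042200 → -4.22%.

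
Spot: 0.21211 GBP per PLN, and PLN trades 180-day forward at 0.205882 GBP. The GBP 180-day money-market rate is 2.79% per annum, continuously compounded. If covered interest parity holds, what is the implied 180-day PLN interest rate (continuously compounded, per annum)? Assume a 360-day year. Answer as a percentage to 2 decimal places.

8.75%

T = 180/360 years.
By CIP, F/S equals the GBP-to-PLN growth ratio: 0.205882/0.21211 = 0.9706379.
GBP growth factor: e^(0.0279×180/360) = 1.0140478.
That pins the PLN growth at 1.0447231.
r = ln(1.0447231)/(180/360) = 0.087504 → 8.75%.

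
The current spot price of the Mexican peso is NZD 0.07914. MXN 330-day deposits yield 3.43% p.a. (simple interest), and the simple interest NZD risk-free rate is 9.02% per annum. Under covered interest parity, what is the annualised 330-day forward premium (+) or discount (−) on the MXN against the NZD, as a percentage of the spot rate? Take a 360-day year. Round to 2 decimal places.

T = 330/360 years.
F = S · g_NZD/g_MXN = 0.07914 × 1.0826833/1.0314417 = 0.08307164.
Annualised premium = (F − S)/S × (1/T) = (0.08307164 − 0.07914)/0.07914 ÷ (330/360) = 5.42%.

+5.42%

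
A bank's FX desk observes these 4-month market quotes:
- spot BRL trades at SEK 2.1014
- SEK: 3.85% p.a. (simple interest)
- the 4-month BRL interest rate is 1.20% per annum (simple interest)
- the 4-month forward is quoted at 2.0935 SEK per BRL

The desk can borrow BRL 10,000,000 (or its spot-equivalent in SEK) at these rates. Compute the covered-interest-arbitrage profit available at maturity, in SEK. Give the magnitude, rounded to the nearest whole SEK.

SEK 264,940

T = 4/12 years.
Route A — deposit BRL, sell forward: 10,000,000 × 1.004000 × 2.0935 = SEK 21,018,740.00.
Route B — convert at spot, deposit SEK: 10,000,000 × 2.1014 × 1.0128333333 = SEK 21,283,679.67.
The quoted forward undervalues BRL, so borrow BRL, convert to SEK at spot, deposit the SEK at 3.85%, and buy BRL forward at 2.0935 to cover the loan.
Arbitrage profit = |21,018,740.00 − 21,283,679.67| = SEK 264,940.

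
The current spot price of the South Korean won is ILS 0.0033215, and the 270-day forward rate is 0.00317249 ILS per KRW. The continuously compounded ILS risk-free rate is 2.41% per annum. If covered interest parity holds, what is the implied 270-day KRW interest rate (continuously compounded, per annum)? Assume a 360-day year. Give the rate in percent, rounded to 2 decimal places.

T = 270/360 years.
By CIP, F/S equals the ILS-to-KRW growth ratio: 0.00317249/0.0033215 = 0.9551377.
ILS growth factor: e^(0.0241×270/360) = 1.0182393.
Hence g_KRW = 1.0660654.
Take logs: ln 1.0660654 / (270/360) = 0.085300, so 8.53%.

8.53%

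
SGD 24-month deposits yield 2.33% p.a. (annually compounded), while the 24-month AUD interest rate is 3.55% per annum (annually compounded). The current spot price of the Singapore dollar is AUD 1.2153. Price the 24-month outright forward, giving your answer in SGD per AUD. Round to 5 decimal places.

0.80357

T = 2 years.
AUD accumulates by (1 + 0.0355)^2 = 1.0722603.
Growth of 1 SGD over T: (1 + 0.0233)^2 = 1.0471429.
CIP: F = S · (grow AUD)/(grow SGD) = 1.2153 × 1.0722603/1.0471429 = 1.244451 AUD per SGD.
Quoted the other way: 1/1.244451 = 0.80357 SGD per AUD.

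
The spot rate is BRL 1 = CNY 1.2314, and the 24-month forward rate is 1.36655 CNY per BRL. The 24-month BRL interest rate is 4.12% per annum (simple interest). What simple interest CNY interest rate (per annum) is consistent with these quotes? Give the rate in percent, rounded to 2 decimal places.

T = 2 years.
F/S = 1.36655/1.2314 = 1.1097531 = (growth of CNY) / (growth of BRL).
The BRL side grows by 1 + 0.0412×2 = 1.082400.
Hence g_CNY = 1.2011968.
r = (1.2011968 − 1)/2 = 0.100598 → 10.06%.

10.06%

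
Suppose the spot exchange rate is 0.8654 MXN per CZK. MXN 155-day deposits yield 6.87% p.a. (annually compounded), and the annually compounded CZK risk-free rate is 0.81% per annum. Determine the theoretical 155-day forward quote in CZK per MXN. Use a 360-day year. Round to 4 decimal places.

1.1269

T = 155/360 years.
MXN accumulates by (1 + 0.0687)^(155/360) = 1.0290205.
CZK accumulates by (1 + 0.0081)^(155/360) = 1.0034795.
So F = 0.8654 × 1.0290205 / 1.0034795 = 0.8874265 (MXN/CZK).
Quoted the other way: 1/0.8874265 = 1.1269 CZK per MXN.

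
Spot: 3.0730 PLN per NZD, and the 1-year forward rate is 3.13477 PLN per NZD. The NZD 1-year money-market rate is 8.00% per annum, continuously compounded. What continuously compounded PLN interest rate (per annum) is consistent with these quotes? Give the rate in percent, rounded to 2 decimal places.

9.99%

T = 1 year.
F/S = 3.13477/3.073 = 1.0201009 = (growth of PLN) / (growth of NZD).
NZD growth factor: e^(0.0800×1) = 1.0832871.
That pins the PLN growth at 1.1050621.
r = ln(1.1050621)/1 = 0.099902 → 9.99%.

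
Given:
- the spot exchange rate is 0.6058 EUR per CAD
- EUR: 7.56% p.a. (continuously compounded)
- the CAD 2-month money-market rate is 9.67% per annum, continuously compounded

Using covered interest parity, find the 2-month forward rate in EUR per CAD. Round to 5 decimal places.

0.60367

T = 2/12 years.
Growth of 1 EUR over T: e^(0.0756×2/12) = 1.0126797.
Growth of 1 CAD over T: e^(0.0967×2/12) = 1.0162472.
Forward (EUR per CAD) = 0.6058 × 1.0126797 / 1.0162472 = 0.6036734.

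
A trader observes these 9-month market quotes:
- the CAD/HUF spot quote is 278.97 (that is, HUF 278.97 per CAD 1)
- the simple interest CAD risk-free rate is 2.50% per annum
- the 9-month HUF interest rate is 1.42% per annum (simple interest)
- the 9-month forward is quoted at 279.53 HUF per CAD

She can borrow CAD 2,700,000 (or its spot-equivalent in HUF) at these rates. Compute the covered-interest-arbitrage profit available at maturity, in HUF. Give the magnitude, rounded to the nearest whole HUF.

HUF 7,641,424

T = 9/12 years.
Invest the CAD and cover forward: 2,700,000 × 1.018750 × 279.53 = HUF 768,882,206.25.
Convert at spot and invest in HUF: 2,700,000 × 278.97 × 1.010650 = HUF 761,240,782.35.
The quoted forward overvalues CAD, so borrow HUF, buy CAD at spot, deposit the CAD at 2.50%, and sell the proceeds forward at 279.53.
Profit = 768,882,206.25 − 761,240,782.35 = HUF 7,641,424.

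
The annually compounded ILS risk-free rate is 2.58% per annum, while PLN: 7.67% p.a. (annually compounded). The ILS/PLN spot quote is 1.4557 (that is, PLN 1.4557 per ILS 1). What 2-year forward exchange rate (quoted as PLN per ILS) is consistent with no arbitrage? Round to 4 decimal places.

1.6037

T = 2 years.
Growth of 1 PLN over T: (1 + 0.0767)^2 = 1.1592829.
ILS accumulates by (1 + 0.0258)^2 = 1.0522656.
CIP: F = S · (grow PLN)/(grow ILS) = 1.4557 × 1.1592829/1.0522656 = 1.603747 PLN per ILS.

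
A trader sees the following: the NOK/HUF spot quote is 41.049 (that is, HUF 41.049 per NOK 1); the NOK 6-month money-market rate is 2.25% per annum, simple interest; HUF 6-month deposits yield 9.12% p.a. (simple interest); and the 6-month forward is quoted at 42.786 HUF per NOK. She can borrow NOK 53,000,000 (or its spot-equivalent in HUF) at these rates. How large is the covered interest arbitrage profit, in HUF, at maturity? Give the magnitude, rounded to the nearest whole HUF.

T = 6/12 years.
Keep in NOK, deliver into the forward: 53,000,000·1.011250·42.786 = HUF 2,293,169,152.50.
Swap to HUF now, deposit: 53,000,000·41.049·1.045600 = HUF 2,274,804,223.20.
The quoted forward overvalues NOK, so borrow HUF, buy NOK at spot, deposit the NOK at 2.25%, and sell the proceeds forward at 42.786.
Arbitrage profit = |2,293,169,152.50 − 2,274,804,223.20| = HUF 18,364,929.

HUF 18,364,929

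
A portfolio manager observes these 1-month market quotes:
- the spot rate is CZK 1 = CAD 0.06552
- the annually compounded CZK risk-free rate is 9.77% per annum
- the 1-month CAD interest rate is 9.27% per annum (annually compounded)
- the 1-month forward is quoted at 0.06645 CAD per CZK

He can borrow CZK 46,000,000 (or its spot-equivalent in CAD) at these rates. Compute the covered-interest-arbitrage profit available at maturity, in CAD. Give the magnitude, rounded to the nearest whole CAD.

CAD 44,269

T = 1/12 years.
Invest the CZK and cover forward: 46,000,000 × 1.00779834 × 0.06645 = CAD 3,080,537.19.
Convert at spot and invest in CAD: 46,000,000 × 0.06552 × 1.007414997 = CAD 3,036,268.21.
The quoted forward overvalues CZK, so borrow CAD, buy CZK at spot, deposit the CZK at 9.77%, and sell the proceeds forward at 0.06645.
Profit = 3,080,537.19 − 3,036,268.21 = CAD 44,269.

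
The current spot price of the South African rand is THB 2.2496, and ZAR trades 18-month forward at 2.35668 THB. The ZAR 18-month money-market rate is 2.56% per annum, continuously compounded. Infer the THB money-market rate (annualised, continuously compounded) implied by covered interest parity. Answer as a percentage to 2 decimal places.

5.66%

T = 18/12 years.
F/S = 2.35668/2.2496 = 1.0475996 = (growth of THB) / (growth of ZAR).
ZAR growth factor: e^(0.0256×18/12) = 1.0391468.
That pins the THB growth at 1.0886098.
Take logs: ln 1.0886098 / (18/12) = 0.056601, so 5.66%.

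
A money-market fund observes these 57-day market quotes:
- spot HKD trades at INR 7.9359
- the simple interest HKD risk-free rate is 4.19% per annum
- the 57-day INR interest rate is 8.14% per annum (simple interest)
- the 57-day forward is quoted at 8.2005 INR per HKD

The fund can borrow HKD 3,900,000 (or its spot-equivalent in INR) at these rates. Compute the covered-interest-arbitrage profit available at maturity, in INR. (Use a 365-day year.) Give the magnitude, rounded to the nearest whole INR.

INR 847,777

T = 57/365 years.
Invest the HKD and cover forward: 3,900,000 × 1.0065432877 × 8.2005 = INR 32,191,217.10.
Convert at spot and invest in INR: 3,900,000 × 7.9359 × 1.0127117808 = INR 31,343,439.74.
The quoted forward overvalues HKD, so borrow INR, buy HKD at spot, deposit the HKD at 4.19%, and sell the proceeds forward at 8.2005.
Profit = 32,191,217.10 − 31,343,439.74 = INR 847,777.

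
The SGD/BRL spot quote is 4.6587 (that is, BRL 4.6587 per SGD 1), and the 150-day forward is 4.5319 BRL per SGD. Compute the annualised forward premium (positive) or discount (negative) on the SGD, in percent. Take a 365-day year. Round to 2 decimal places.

T = 150/365 years.
(F − S)/S = (4.5319 − 4.6587)/4.6587 = -0.0272179.
×(1/T) gives -6.62% p.a.

-6.62%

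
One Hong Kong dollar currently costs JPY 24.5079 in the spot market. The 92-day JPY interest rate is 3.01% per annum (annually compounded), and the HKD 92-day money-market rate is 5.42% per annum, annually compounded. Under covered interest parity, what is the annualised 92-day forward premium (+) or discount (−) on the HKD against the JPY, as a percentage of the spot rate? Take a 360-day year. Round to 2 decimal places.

T = 92/360 years.
F = S · g_JPY/g_HKD = 24.5079 × 1.0076075/1.0135802 = 24.3634829.
(F − S)/S ÷ T = (24.3634829 − 24.5079)/24.5079/(92/360) = -0.023058 → -2.31%.

-2.31%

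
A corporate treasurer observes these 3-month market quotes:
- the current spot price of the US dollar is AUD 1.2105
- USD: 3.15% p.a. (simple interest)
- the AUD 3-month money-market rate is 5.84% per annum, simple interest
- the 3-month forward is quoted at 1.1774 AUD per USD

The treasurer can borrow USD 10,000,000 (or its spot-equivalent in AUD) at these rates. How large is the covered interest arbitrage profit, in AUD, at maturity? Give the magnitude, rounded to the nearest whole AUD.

AUD 415,013

T = 3/12 years.
Invest the USD and cover forward: 10,000,000 × 1.007875 × 1.1774 = AUD 11,866,720.25.
Convert at spot and invest in AUD: 10,000,000 × 1.2105 × 1.014600 = AUD 12,281,733.00.
The quoted forward undervalues USD, so borrow USD, convert to AUD at spot, deposit the AUD at 5.84%, and buy USD forward at 1.1774 to cover the loan.
The gap between the two covered legs is AUD 415,013.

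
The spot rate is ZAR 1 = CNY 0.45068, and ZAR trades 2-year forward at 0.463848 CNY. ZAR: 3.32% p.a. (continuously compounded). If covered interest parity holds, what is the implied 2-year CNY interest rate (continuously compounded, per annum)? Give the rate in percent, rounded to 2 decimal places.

T = 2 years.
F/S = 0.463848/0.45068 = 1.0292181 = (growth of CNY) / (growth of ZAR).
The ZAR side grows by e^(0.0332×2) = 1.0686541.
Hence g_CNY = 1.0998781.
Take logs: ln 1.0998781 / 2 = 0.047600, so 4.76%.

4.76%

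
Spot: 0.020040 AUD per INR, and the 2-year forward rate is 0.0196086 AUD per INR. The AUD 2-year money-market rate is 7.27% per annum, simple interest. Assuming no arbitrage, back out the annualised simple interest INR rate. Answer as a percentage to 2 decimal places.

8.53%

T = 2 years.
By CIP, F/S equals the AUD-to-INR growth ratio: 0.0196086/0.02004 = 0.9784731.
The AUD side grows by 1 + 0.0727×2 = 1.145400.
Hence g_INR = 1.1705994.
(1.1705994 − 1)/T = 0.085300, i.e. 8.53%.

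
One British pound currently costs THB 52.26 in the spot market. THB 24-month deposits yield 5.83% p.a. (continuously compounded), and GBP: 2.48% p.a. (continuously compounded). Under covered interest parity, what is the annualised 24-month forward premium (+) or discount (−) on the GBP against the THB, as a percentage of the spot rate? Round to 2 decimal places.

+3.46%

T = 2 years.
F = S · g_THB/g_GBP = 52.26 × 1.1236699/1.0508507 = 55.88138.
(F − S)/S ÷ T = (55.88138 − 52.26)/52.26/2 = 0.034648 → 3.46%.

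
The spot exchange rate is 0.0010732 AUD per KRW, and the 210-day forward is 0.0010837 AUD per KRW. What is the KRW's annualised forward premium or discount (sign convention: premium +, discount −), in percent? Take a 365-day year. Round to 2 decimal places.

+1.70%

T = 210/365 years.
KRW trades forward at +0.97838% vs spot over the period.
Per annum: 0.0097838 / (210/365) = 0.017005 = 1.70%.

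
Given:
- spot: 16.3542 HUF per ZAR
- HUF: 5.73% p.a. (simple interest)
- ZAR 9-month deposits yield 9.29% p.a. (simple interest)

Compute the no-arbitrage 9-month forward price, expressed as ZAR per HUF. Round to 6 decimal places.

0.062712

T = 9/12 years.
HUF growth factor: 1 + 0.0573×9/12 = 1.042975.
Growth of 1 ZAR over T: 1 + 0.0929×9/12 = 1.069675.
CIP: F = S · (grow HUF)/(grow ZAR) = 16.3542 × 1.042975/1.069675 = 15.94599 HUF per ZAR.
Invert for ZAR per HUF: 1 / 15.94599 = 0.062712.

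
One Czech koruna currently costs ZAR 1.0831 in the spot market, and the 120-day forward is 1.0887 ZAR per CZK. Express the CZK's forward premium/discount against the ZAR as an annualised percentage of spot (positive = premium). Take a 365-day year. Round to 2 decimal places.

+1.57%

T = 120/365 years.
(F − S)/S = (1.0887 − 1.0831)/1.0831 = 0.0051703.
×(1/T) gives 1.57% p.a.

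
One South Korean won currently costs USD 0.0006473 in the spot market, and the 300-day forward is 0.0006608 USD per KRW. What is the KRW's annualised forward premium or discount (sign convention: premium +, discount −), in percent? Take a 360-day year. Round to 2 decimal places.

T = 300/360 years.
KRW trades forward at +2.08559% vs spot over the period.
Annualise by dividing by T: 0.0208559 / (300/360) = 0.025027 → 2.50%.

+2.50%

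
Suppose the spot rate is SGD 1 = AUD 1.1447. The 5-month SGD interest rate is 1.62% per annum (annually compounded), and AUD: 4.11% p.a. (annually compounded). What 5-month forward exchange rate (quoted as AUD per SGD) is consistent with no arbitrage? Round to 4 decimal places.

1.1563

T = 5/12 years.
AUD growth factor: (1 + 0.0411)^(5/12) = 1.0169241.
SGD growth factor: (1 + 0.0162)^(5/12) = 1.0067184.
Forward (AUD per SGD) = 1.1447 × 1.0169241 / 1.0067184 = 1.156305.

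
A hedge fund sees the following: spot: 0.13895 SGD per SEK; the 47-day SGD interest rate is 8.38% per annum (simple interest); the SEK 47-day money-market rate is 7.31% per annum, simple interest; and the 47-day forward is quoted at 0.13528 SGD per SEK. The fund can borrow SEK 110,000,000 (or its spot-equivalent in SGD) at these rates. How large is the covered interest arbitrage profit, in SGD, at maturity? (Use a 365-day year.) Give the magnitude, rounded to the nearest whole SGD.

T = 47/365 years.
Route A — deposit SEK, sell forward: 110,000,000 × 1.0094128767 × 0.13528 = SGD 15,020,871.14.
Route B — convert at spot, deposit SGD: 110,000,000 × 0.13895 × 1.0107906849 = SGD 15,449,430.22.
The quoted forward undervalues SEK, so borrow SEK, convert to SGD at spot, deposit the SGD at 8.38%, and buy SEK forward at 0.13528 to cover the loan.
Arbitrage profit = |15,020,871.14 − 15,449,430.22| = SGD 428,559.

SGD 428,559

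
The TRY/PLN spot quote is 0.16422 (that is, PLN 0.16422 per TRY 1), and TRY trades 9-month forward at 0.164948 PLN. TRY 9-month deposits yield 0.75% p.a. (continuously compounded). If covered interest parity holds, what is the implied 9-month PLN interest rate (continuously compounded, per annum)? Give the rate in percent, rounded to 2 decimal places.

T = 9/12 years.
CIP gives F = S · g_PLN/g_TRY, so g_PLN/g_TRY = 0.164948/0.16422 = 1.0044331.
The TRY side grows by e^(0.0075×9/12) = 1.0056409.
So the PLN growth factor = 1.010099.
Take logs: ln 1.010099 / (9/12) = 0.013398, so 1.34%.

1.34%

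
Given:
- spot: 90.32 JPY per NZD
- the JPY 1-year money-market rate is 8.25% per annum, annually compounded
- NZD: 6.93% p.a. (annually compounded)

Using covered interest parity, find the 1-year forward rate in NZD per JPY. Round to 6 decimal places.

0.010937

T = 1 year.
JPY accumulates by (1 + 0.0825)^1 = 1.082500.
NZD accumulates by (1 + 0.0693)^1 = 1.069300.
CIP: F = S · (grow JPY)/(grow NZD) = 90.32 × 1.082500/1.069300 = 91.43496 JPY per NZD.
Quoted the other way: 1/91.43496 = 0.010937 NZD per JPY.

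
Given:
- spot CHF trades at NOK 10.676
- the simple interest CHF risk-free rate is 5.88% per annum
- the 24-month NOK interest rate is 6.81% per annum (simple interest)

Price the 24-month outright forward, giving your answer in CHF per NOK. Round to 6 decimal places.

0.092135

T = 2 years.
NOK growth factor: 1 + 0.0681×2 = 1.136200.
CHF accumulates by 1 + 0.0588×2 = 1.117600.
Forward (NOK per CHF) = 10.676 × 1.136200 / 1.117600 = 10.85368.
Quoted the other way: 1/10.85368 = 0.092135 CHF per NOK.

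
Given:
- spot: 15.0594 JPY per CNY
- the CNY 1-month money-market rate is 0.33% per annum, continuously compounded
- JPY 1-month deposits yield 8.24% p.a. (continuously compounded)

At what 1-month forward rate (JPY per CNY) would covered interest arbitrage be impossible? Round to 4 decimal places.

T = 1/12 years.
Growth of 1 JPY over T: e^(0.0824×1/12) = 1.0068903.
CNY growth factor: e^(0.0033×1/12) = 1.00027504.
Forward (JPY per CNY) = 15.0594 × 1.0068903 / 1.00027504 = 15.158994.

15.1590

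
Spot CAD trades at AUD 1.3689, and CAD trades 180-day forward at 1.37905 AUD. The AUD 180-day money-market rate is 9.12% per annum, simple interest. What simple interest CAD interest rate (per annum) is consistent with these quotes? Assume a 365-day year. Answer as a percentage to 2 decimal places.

7.56%

T = 180/365 years.
CIP gives F = S · g_AUD/g_CAD, so g_AUD/g_CAD = 1.37905/1.3689 = 1.0074147.
The AUD side grows by 1 + 0.0912×180/365 = 1.0449753.
Hence g_CAD = 1.0372841.
r = (1.0372841 − 1)/(180/365) = 0.075604 → 7.56%.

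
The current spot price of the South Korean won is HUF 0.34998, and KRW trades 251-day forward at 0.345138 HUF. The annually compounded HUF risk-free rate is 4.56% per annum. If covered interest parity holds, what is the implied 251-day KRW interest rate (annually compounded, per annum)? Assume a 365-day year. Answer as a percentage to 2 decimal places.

6.70%

T = 251/365 years.
F/S = 0.345138/0.34998 = 0.9861649 = (growth of HUF) / (growth of KRW).
HUF growth factor: (1 + 0.0456)^(251/365) = 1.0311388.
Hence g_KRW = 1.0456048.
Annualise: 1.0456048^(365/251) − 1 = 0.066999 = 6.70%.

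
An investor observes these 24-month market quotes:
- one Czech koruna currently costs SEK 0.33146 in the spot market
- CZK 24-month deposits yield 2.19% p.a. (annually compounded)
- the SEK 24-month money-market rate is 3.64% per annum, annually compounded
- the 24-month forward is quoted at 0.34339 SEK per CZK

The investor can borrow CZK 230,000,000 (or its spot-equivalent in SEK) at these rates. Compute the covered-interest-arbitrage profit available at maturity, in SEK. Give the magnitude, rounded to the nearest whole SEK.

SEK 590,115

T = 2 years.
Keep in CZK, deliver into the forward: 230,000,000·1.04427961·0.34339 = SEK 82,476,890.31.
Swap to SEK now, deposit: 230,000,000·0.33146·1.07412496 = SEK 81,886,775.63.
The quoted forward overvalues CZK, so borrow SEK, buy CZK at spot, deposit the CZK at 2.19%, and sell the proceeds forward at 0.34339.
Arbitrage profit = |82,476,890.31 − 81,886,775.63| = SEK 590,115.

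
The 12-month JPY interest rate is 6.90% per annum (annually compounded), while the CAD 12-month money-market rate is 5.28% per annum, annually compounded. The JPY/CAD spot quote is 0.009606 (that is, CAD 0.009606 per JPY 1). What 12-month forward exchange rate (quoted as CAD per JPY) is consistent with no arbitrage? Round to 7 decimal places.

T = 1 year.
Growth of 1 CAD over T: (1 + 0.0528)^1 = 1.052800.
Growth of 1 JPY over T: (1 + 0.0690)^1 = 1.069000.
Forward (CAD per JPY) = 0.009606 × 1.052800 / 1.069000 = 0.009460427.

0.0094604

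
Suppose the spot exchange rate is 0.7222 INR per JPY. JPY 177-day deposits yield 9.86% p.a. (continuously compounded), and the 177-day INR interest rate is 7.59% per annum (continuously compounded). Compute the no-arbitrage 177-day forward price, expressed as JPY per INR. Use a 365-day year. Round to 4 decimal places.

1.4000

T = 177/365 years.
INR growth factor: e^(0.0759×177/365) = 1.037492.
JPY growth factor: e^(0.0986×177/365) = 1.0489758.
CIP: F = S · (grow INR)/(grow JPY) = 0.7222 × 1.037492/1.0489758 = 0.7142936 INR per JPY.
Invert for JPY per INR: 1 / 0.7142936 = 1.4000.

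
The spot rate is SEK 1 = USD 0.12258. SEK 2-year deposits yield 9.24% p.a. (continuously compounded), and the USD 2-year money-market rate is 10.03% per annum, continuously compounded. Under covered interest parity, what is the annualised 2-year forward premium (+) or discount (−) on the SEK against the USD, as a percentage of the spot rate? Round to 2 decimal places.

+0.80%

T = 2 years.
CIP forward (USD per SEK) = 0.12258 × 1.2221358/1.2029778 = 0.12453215.
(F − S)/S ÷ T = (0.12453215 − 0.12258)/0.12258/2 = 0.007963 → 0.80%.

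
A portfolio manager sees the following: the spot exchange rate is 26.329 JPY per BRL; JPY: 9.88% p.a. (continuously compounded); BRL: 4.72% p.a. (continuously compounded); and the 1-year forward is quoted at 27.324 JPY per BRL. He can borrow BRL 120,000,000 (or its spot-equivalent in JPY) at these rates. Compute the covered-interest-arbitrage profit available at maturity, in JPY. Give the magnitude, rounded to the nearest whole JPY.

JPY 50,224,112

T = 1 year.
Route A — deposit BRL, sell forward: 120,000,000 × 1.048331654445 × 27.324 = JPY 3,437,353,695.13.
Route B — convert at spot, deposit JPY: 120,000,000 × 26.329 × 1.103845508379 = JPY 3,487,577,806.81.
The quoted forward undervalues BRL, so borrow BRL, convert to JPY at spot, deposit the JPY at 9.88%, and buy BRL forward at 27.324 to cover the loan.
Arbitrage profit = |3,437,353,695.13 − 3,487,577,806.81| = JPY 50,224,112.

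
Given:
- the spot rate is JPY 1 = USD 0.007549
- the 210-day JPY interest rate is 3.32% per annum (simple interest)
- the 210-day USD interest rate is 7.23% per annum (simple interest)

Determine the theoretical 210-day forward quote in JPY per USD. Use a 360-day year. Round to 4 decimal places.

T = 210/360 years.
USD growth factor: 1 + 0.0723×210/360 = 1.042175.
JPY accumulates by 1 + 0.0332×210/360 = 1.019366667.
So F = 0.007549 × 1.042175 / 1.019366667 = 0.00771790890 (USD/JPY).
Quoted the other way: 1/0.00771790890 = 129.5688 JPY per USD.

129.5688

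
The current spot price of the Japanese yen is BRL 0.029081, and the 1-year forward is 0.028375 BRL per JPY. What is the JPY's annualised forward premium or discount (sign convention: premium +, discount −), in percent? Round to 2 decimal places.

-2.43%

T = 1 year.
JPY trades forward at -2.42770% vs spot over the period.
Per annum: -0.0242770 / 1 = -0.024277 = -2.43%.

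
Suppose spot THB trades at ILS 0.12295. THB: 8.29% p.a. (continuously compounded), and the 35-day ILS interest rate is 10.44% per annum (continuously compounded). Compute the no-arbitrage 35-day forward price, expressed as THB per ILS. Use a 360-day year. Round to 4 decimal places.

T = 35/360 years.
ILS growth factor: e^(0.1044×35/360) = 1.0102017.
THB growth factor: e^(0.0829×35/360) = 1.0080923.
Forward (ILS per THB) = 0.12295 × 1.0102017 / 1.0080923 = 0.1232073.
Invert for THB per ILS: 1 / 0.1232073 = 8.1164.

8.1164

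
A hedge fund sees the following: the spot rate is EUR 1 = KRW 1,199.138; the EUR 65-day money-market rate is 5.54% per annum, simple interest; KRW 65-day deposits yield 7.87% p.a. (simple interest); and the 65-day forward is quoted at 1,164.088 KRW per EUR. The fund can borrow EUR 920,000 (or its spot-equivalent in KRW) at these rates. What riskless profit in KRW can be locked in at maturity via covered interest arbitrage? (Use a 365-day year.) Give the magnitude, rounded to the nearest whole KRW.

KRW 37,141,684

T = 65/365 years.
Keep in EUR, deliver into the forward: 920,000·1.009865753425·1164.088 = KRW 1,081,526,796.76.
Swap to KRW now, deposit: 920,000·1199.138·1.014015068493 = KRW 1,118,668,481.11.
The quoted forward undervalues EUR, so borrow EUR, convert to KRW at spot, deposit the KRW at 7.87%, and buy EUR forward at 1,164.088 to cover the loan.
The gap between the two covered legs is KRW 37,141,684.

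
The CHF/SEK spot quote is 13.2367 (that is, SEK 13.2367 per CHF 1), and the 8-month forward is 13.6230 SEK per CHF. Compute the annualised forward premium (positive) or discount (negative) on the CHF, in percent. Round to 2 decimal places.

+4.38%

T = 8/12 years.
CHF trades forward at +2.91840% vs spot over the period.
×(1/T) gives 4.38% p.a.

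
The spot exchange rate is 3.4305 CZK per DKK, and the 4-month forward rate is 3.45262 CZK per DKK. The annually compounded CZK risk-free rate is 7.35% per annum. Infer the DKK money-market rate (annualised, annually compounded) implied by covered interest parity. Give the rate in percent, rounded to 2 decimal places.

T = 4/12 years.
F/S = 3.45262/3.4305 = 1.0064480 = (growth of CZK) / (growth of DKK).
The CZK side grows by (1 + 0.0735)^(4/12) = 1.0239231.
That pins the DKK growth at 1.0173631.
Annualise: 1.0173631^(12/4) − 1 = 0.052999 = 5.30%.

5.30%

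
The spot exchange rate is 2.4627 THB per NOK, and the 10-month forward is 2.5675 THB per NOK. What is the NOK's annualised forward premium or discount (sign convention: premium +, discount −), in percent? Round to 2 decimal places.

T = 10/12 years.
(F − S)/S = (2.5675 − 2.4627)/2.4627 = 0.0425549.
Annualise by dividing by T: 0.0425549 / (10/12) = 0.051066 → 5.11%.

+5.11%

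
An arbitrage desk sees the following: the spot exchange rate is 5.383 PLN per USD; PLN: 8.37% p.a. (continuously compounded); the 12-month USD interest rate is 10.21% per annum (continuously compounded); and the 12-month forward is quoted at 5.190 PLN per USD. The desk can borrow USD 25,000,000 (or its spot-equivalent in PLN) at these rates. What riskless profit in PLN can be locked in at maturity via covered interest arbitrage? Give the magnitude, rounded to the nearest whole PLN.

T = 1 year.
Keep in USD, deliver into the forward: 25,000,000·1.10749421561·5.190 = PLN 143,697,374.48.
Swap to PLN now, deposit: 25,000,000·5.383·1.08730265408 = PLN 146,323,754.67.
The quoted forward undervalues USD, so borrow USD, convert to PLN at spot, deposit the PLN at 8.37%, and buy USD forward at 5.190 to cover the loan.
The gap between the two covered legs is PLN 2,626,380.

PLN 2,626,380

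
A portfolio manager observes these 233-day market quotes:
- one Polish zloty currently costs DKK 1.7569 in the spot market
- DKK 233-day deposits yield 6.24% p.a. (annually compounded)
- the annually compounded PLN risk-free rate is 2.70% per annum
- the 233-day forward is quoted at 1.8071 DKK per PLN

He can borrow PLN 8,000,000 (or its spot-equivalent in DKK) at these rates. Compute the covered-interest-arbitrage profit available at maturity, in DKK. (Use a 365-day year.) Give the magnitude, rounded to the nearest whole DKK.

T = 233/365 years.
Keep in PLN, deliver into the forward: 8,000,000·1.0171524839·1.8071 = DKK 14,704,770.03.
Swap to DKK now, deposit: 8,000,000·1.7569·1.039396252 = DKK 14,608,922.20.
The quoted forward overvalues PLN, so borrow DKK, buy PLN at spot, deposit the PLN at 2.70%, and sell the proceeds forward at 1.8071.
Arbitrage profit = |14,704,770.03 − 14,608,922.20| = DKK 95,848.

DKK 95,848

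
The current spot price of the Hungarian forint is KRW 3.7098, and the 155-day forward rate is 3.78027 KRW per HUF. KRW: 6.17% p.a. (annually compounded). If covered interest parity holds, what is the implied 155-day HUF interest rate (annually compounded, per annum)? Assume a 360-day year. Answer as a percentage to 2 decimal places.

1.63%

T = 155/360 years.
CIP gives F = S · g_KRW/g_HUF, so g_KRW/g_HUF = 3.78027/3.7098 = 1.0189956.
KRW growth factor: (1 + 0.0617)^(155/360) = 1.0261131.
Hence g_HUF = 1.0069848.
Annualise: 1.0069848^(360/155) − 1 = 0.016298 = 1.63%.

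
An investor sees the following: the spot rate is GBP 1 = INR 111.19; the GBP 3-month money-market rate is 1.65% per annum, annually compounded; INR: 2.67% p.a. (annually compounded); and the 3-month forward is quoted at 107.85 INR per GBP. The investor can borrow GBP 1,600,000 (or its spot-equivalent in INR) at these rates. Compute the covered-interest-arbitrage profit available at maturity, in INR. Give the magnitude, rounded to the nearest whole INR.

T = 3/12 years.
Route A — deposit GBP, sell forward: 1,600,000 × 1.00409971947 × 107.85 = INR 173,267,447.59.
Route B — convert at spot, deposit INR: 1,600,000 × 111.19 × 1.00660918876 = INR 179,079,801.12.
The quoted forward undervalues GBP, so borrow GBP, convert to INR at spot, deposit the INR at 2.67%, and buy GBP forward at 107.85 to cover the loan.
The gap between the two covered legs is INR 5,812,354.

INR 5,812,354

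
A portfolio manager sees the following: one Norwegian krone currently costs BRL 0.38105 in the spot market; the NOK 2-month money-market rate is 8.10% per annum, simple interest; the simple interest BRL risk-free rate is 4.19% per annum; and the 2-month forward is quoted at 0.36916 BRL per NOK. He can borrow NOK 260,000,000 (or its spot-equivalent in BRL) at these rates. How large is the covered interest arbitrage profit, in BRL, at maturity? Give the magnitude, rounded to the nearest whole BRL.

T = 2/12 years.
Route A — deposit NOK, sell forward: 260,000,000 × 1.013500 × 0.36916 = BRL 97,277,351.60.
Route B — convert at spot, deposit BRL: 260,000,000 × 0.38105 × 1.0069833333 = BRL 99,764,859.78.
The quoted forward undervalues NOK, so borrow NOK, convert to BRL at spot, deposit the BRL at 4.19%, and buy NOK forward at 0.36916 to cover the loan.
Arbitrage profit = |97,277,351.60 − 99,764,859.78| = BRL 2,487,508.

BRL 2,487,508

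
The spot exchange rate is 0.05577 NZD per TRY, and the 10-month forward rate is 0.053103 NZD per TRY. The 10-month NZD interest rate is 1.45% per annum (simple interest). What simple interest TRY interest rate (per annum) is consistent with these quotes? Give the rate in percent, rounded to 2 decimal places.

7.55%

T = 10/12 years.
By CIP, F/S equals the NZD-to-TRY growth ratio: 0.053103/0.05577 = 0.9521786.
NZD growth factor: 1 + 0.0145×10/12 = 1.0120833.
Hence g_TRY = 1.0629133.
r = (1.0629133 − 1)/(10/12) = 0.075496 → 7.55%.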